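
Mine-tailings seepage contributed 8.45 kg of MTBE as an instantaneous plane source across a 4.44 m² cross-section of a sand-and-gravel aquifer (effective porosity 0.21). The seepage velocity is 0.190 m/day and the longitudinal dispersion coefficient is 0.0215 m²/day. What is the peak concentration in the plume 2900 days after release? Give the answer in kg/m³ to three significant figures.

0.324 kg/m³

The peak of an instantaneous 1D plume sits at x = vt; there the Gaussian factor is 1 and C_max = M/(n_e·A·√(4πDt)), where n_e·A is the pore area the mass is dissolved in.
√(4πDt) = √(4π × 0.0215 × 2900) = 27.99 m, so C_max = 8.45/(0.21 × 4.44 × 27.99) = 0.324 kg/m³.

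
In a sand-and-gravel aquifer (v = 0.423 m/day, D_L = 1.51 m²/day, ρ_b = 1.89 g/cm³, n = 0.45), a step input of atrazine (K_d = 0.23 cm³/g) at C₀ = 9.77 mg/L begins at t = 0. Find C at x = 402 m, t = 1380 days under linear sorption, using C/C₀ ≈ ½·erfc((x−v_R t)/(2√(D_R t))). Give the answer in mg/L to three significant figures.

0.110 mg/L

Retardation factor R = 1 + ρ_b·K_d/n = 1 + 1.89 × 0.23/0.45 = 1.966.
Sorption retards both mechanisms: v_R = v/R = 0.2152 m/day, D_R = D/R = 0.7681 m²/day.
v_R·t = 0.2152 × 1380 = 296.976 m; 2√(D_R t) = 65.11 m; argument = (402 − 296.976)/65.11 = 1.613.
C = C₀ × ½·erfc(1.613) = 9.77 × 0.01127 = 0.110 mg/L.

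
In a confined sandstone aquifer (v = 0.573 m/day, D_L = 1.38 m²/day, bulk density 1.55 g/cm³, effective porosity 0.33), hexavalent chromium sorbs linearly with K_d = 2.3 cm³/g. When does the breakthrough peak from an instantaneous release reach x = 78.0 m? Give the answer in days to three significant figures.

1560 days

Retardation factor R = 1 + ρ_b·K_d/n = 1 + 1.55 × 2.3/0.33 = 11.80.
Sorption retards both mechanisms: v_R = v/R = 0.04856 m/day, D_R = D/R = 0.1169 m²/day.
Peak time from v_R²t² + 2D_R t − x² = 0: t = (√(D_R² + v_R²x²) − D_R)/v_R².
√(D_R² + v_R²x²) = √(0.1169² + 0.04856² × 78.0²) = 3.789; v_R² = 0.002358.
t = (3.789 − 0.1169)/0.002358 = 1560 days.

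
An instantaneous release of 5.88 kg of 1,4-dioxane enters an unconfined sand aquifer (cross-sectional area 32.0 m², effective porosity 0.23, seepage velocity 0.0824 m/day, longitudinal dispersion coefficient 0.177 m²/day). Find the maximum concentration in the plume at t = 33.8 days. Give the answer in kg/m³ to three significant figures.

The peak of an instantaneous 1D plume sits at x = vt; there the Gaussian factor is 1 and C_max = M/(n_e·A·√(4πDt)), where n_e·A is the pore area the mass is dissolved in.
√(4πDt) = √(4π × 0.177 × 33.8) = 8.671 m, so C_max = 5.88/(0.23 × 32.0 × 8.671) = 0.0921 kg/m³.

0.0921 kg/m³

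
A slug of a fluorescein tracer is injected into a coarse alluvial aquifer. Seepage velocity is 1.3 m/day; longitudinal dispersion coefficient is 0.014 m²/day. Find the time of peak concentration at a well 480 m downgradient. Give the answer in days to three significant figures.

369 days

For the 1D instantaneous-source solution, setting ∂C/∂t = 0 at fixed x gives v²t² + 2Dt − x² = 0, so t = (√(D² + v²x²) − D)/v².
√(D² + v²x²) = √(0.014² + 1.3² × 480²) = 624.0; v² = 1.69.
t = (624.0 − 0.014)/1.69 = 369 days (vs. the pure-advection estimate x/v = 369 d).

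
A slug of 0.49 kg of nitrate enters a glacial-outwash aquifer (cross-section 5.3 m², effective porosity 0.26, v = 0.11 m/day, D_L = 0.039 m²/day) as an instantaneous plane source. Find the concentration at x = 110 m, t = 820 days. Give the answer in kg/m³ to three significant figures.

0.000828 kg/m³

For an instantaneous plane source, C(x,t) = M/(n_e·A·√(4πDt)) · exp(−(x−vt)²/(4Dt)), with n_e·A the pore (flow) area.
Plume center vt = 0.11 × 820 = 90.2 m, so the well at 110 m is 19.8 m downgradient of the peak.
√(4πDt) = 20.05 m, giving peak height M/(n_e·A·√(4πDt)) = 0.49/(0.26 × 5.3 × 20.05) = 0.01774 kg/m³.
(x−vt)²/(4Dt) = (19.8)²/(4 × 0.039 × 820) = 3.065; exp(−3.065) = 0.04665.
C = 0.01774 × 0.04665 = 0.000828 kg/m³.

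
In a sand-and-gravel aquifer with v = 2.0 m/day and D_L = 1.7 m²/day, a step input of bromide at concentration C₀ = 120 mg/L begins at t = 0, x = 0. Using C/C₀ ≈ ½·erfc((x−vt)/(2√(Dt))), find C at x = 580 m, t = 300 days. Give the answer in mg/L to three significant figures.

For a continuous step input, C/C₀ ≈ ½·erfc((x−vt)/(2√(Dt))).
vt = 2.0 × 300 = 600 m and 2√(Dt) = 2√(1.7 × 300) = 45.17 m.
Argument (x−vt)/(2√(Dt)) = (580 − 600)/45.17 = -0.4428; ½·erfc(-0.4428) = 0.7344.
C = 120 × 0.7344 = 88.1 mg/L.

88.1 mg/L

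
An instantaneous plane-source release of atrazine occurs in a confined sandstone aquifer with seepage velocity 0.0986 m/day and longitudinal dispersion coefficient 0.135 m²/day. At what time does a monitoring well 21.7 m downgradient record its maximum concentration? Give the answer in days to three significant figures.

For the 1D instantaneous-source solution, setting ∂C/∂t = 0 at fixed x gives v²t² + 2Dt − x² = 0, so t = (√(D² + v²x²) − D)/v².
√(D² + v²x²) = √(0.135² + 0.0986² × 21.7²) = 2.144; v² = 0.00972196.
t = (2.144 − 0.135)/0.00972196 = 207 days (vs. the pure-advection estimate x/v = 220 d).

207 days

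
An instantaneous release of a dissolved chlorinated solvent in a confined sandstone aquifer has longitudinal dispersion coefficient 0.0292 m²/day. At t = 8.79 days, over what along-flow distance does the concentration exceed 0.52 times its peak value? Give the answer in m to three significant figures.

The plume is Gaussian with σ = √(2Dt) = √(2 × 0.0292 × 8.79) = 0.7165 m.
C/C_peak = exp(−Δx²/(2σ²)) = 0.52 ⇒ Δx = σ·√(−2 ln 0.52) = 0.7165 × 1.144 = 0.8197 m.
Width = 2Δx = 1.64 m.

1.64 m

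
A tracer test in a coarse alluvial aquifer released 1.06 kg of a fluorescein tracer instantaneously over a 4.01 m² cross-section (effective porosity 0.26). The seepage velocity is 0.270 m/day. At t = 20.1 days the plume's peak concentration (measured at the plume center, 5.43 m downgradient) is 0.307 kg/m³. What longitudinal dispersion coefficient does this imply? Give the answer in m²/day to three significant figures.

At the plume center C_max = M/(n_e·A·√(4πDt)), so D = M²/(4πt·(n_e·A·C_max)²).
n_e·A·C_max = 0.26 × 4.01 × 0.307 = 0.3201 kg/m.
D = 1.06²/(4π × 20.1 × 0.3201²) = 0.0434 m²/day.

0.0434 m²/day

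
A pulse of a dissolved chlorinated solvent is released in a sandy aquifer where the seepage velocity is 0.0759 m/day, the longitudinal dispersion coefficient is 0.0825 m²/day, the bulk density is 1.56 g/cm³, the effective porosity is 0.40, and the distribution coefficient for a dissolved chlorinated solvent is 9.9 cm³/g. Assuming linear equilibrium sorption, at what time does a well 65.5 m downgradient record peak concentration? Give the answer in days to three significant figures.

Retardation factor R = 1 + ρ_b·K_d/n = 1 + 1.56 × 9.9/0.40 = 39.61.
Sorption retards both mechanisms: v_R = v/R = 0.001916 m/day, D_R = D/R = 0.002083 m²/day.
Peak time from v_R²t² + 2D_R t − x² = 0: t = (√(D_R² + v_R²x²) − D_R)/v_R².
√(D_R² + v_R²x²) = √(0.002083² + 0.001916² × 65.5²) = 0.1255; v_R² = 3.671e-06.
t = (0.1255 − 0.002083)/3.671e-06 = 33600 days.

33600 days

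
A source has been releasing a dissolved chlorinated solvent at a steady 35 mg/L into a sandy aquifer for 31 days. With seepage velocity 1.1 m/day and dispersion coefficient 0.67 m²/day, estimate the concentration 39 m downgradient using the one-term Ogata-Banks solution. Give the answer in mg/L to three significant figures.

7.82 mg/L

For a continuous step input, C/C₀ ≈ ½·erfc((x−vt)/(2√(Dt))).
vt = 1.1 × 31 = 34.1 m and 2√(Dt) = 2√(0.67 × 31) = 9.115 m.
Argument (x−vt)/(2√(Dt)) = (39 − 34.1)/9.115 = 0.5376; ½·erfc(0.5376) = 0.2235.
C = 35 × 0.2235 = 7.82 mg/L.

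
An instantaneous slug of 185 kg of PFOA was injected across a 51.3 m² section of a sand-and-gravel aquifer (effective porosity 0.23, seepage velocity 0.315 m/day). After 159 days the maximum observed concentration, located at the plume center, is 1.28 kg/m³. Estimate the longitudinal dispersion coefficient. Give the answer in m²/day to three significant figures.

At the plume center C_max = M/(n_e·A·√(4πDt)), so D = M²/(4πt·(n_e·A·C_max)²).
n_e·A·C_max = 0.23 × 51.3 × 1.28 = 15.10 kg/m.
D = 185²/(4π × 159 × 15.10²) = 0.0751 m²/day.

0.0751 m²/day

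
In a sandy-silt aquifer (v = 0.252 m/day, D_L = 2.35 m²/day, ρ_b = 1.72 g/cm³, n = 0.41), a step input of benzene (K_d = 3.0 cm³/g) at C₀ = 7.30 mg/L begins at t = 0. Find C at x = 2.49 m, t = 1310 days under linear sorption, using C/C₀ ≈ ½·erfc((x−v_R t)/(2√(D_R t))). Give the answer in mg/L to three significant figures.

6.18 mg/L

Retardation factor R = 1 + ρ_b·K_d/n = 1 + 1.72 × 3.0/0.41 = 13.59.
Sorption retards both mechanisms: v_R = v/R = 0.01854 m/day, D_R = D/R = 0.1729 m²/day.
v_R·t = 0.01854 × 1310 = 24.2874 m; 2√(D_R t) = 30.10 m; argument = (2.49 − 24.2874)/30.10 = -0.7242.
C = C₀ × ½·erfc(-0.7242) = 7.30 × 0.8471 = 6.18 mg/L.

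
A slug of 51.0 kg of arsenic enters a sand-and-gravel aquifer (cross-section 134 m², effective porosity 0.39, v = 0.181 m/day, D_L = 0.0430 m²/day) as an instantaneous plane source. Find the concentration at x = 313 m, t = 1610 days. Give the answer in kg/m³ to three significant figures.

0.00615 kg/m³

For an instantaneous plane source, C(x,t) = M/(n_e·A·√(4πDt)) · exp(−(x−vt)²/(4Dt)), with n_e·A the pore (flow) area.
Plume center vt = 0.181 × 1610 = 291.41 m, so the well at 313 m is 21.59 m downgradient of the peak.
√(4πDt) = 29.50 m, giving peak height M/(n_e·A·√(4πDt)) = 51.0/(0.39 × 134 × 29.50) = 0.03308 kg/m³.
(x−vt)²/(4Dt) = (21.59)²/(4 × 0.0430 × 1610) = 1.683; exp(−1.683) = 0.1858.
C = 0.03308 × 0.1858 = 0.00615 kg/m³.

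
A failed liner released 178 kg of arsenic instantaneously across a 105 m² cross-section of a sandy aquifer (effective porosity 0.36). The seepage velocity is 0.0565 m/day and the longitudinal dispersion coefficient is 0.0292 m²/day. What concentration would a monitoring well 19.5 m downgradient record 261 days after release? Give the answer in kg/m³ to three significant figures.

0.229 kg/m³

For an instantaneous plane source, C(x,t) = M/(n_e·A·√(4πDt)) · exp(−(x−vt)²/(4Dt)), with n_e·A the pore (flow) area.
Plume center vt = 0.0565 × 261 = 14.7465 m, so the well at 19.5 m is 4.7535 m downgradient of the peak.
√(4πDt) = 9.786 m, giving peak height M/(n_e·A·√(4πDt)) = 178/(0.36 × 105 × 9.786) = 0.4812 kg/m³.
(x−vt)²/(4Dt) = (4.7535)²/(4 × 0.0292 × 261) = 0.7412; exp(−0.7412) = 0.4765.
C = 0.4812 × 0.4765 = 0.229 kg/m³.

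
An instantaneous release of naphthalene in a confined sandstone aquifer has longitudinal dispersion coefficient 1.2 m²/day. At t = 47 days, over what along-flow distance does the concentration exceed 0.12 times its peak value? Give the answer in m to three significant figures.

The plume is Gaussian with σ = √(2Dt) = √(2 × 1.2 × 47) = 10.62 m.
C/C_peak = exp(−Δx²/(2σ²)) = 0.12 ⇒ Δx = σ·√(−2 ln 0.12) = 10.62 × 2.059 = 21.87 m.
Width = 2Δx = 43.7 m.

43.7 m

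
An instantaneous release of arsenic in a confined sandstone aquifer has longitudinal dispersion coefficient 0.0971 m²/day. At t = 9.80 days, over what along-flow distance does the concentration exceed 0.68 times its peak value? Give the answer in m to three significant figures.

2.42 m

The plume is Gaussian with σ = √(2Dt) = √(2 × 0.0971 × 9.80) = 1.380 m.
C/C_peak = exp(−Δx²/(2σ²)) = 0.68 ⇒ Δx = σ·√(−2 ln 0.68) = 1.380 × 0.8783 = 1.212 m.
Width = 2Δx = 2.42 m.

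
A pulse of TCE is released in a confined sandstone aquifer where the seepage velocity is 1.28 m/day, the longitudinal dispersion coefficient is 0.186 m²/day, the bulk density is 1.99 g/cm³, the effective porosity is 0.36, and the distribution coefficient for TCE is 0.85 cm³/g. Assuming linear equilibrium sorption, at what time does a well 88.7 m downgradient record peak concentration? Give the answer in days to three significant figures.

Retardation factor R = 1 + ρ_b·K_d/n = 1 + 1.99 × 0.85/0.36 = 5.699.
Sorption retards both mechanisms: v_R = v/R = 0.2246 m/day, D_R = D/R = 0.03264 m²/day.
Peak time from v_R²t² + 2D_R t − x² = 0: t = (√(D_R² + v_R²x²) − D_R)/v_R².
√(D_R² + v_R²x²) = √(0.03264² + 0.2246² × 88.7²) = 19.92; v_R² = 0.05045.
t = (19.92 − 0.03264)/0.05045 = 394 days.

394 days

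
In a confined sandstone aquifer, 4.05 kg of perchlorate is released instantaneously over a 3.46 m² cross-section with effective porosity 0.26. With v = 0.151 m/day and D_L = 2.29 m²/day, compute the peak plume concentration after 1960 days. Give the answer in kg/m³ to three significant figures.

0.0190 kg/m³

The peak of an instantaneous 1D plume sits at x = vt; there the Gaussian factor is 1 and C_max = M/(n_e·A·√(4πDt)), where n_e·A is the pore area the mass is dissolved in.
√(4πDt) = √(4π × 2.29 × 1960) = 237.5 m, so C_max = 4.05/(0.26 × 3.46 × 237.5) = 0.0190 kg/m³.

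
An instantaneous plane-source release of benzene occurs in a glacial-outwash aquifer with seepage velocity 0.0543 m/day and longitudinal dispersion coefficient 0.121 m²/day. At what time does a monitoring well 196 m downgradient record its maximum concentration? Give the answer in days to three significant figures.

3570 days

For the 1D instantaneous-source solution, setting ∂C/∂t = 0 at fixed x gives v²t² + 2Dt − x² = 0, so t = (√(D² + v²x²) − D)/v².
√(D² + v²x²) = √(0.121² + 0.0543² × 196²) = 10.64; v² = 0.00294849.
t = (10.64 − 0.121)/0.00294849 = 3570 days (vs. the pure-advection estimate x/v = 3610 d).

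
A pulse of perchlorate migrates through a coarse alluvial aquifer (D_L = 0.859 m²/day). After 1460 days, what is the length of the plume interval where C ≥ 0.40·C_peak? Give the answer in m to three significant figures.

The plume is Gaussian with σ = √(2Dt) = √(2 × 0.859 × 1460) = 50.08 m.
C/C_peak = exp(−Δx²/(2σ²)) = 0.40 ⇒ Δx = σ·√(−2 ln 0.40) = 50.08 × 1.354 = 67.81 m.
Width = 2Δx = 136 m.

136 m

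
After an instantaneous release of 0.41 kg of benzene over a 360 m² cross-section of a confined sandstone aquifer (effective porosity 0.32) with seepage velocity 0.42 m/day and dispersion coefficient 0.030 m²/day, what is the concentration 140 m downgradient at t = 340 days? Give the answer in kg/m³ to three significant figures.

For an instantaneous plane source, C(x,t) = M/(n_e·A·√(4πDt)) · exp(−(x−vt)²/(4Dt)), with n_e·A the pore (flow) area.
Plume center vt = 0.42 × 340 = 142.8 m, so the well at 140 m is 2.8 m upgradient of the peak.
√(4πDt) = 11.32 m, giving peak height M/(n_e·A·√(4πDt)) = 0.41/(0.32 × 360 × 11.32) = 0.0003144 kg/m³.
(x−vt)²/(4Dt) = (-2.8)²/(4 × 0.030 × 340) = 0.1922; exp(−0.1922) = 0.8251.
C = 0.0003144 × 0.8251 = 0.000259 kg/m³.

0.000259 kg/m³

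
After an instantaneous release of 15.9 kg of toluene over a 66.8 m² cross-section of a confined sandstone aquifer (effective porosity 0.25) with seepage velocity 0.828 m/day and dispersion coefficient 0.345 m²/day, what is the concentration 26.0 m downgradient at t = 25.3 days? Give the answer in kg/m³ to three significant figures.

0.0438 kg/m³

For an instantaneous plane source, C(x,t) = M/(n_e·A·√(4πDt)) · exp(−(x−vt)²/(4Dt)), with n_e·A the pore (flow) area.
Plume center vt = 0.828 × 25.3 = 20.9484 m, so the well at 26.0 m is 5.0516 m downgradient of the peak.
√(4πDt) = 10.47 m, giving peak height M/(n_e·A·√(4πDt)) = 15.9/(0.25 × 66.8 × 10.47) = 0.09094 kg/m³.
(x−vt)²/(4Dt) = (5.0516)²/(4 × 0.345 × 25.3) = 0.7309; exp(−0.7309) = 0.4815.
C = 0.09094 × 0.4815 = 0.0438 kg/m³.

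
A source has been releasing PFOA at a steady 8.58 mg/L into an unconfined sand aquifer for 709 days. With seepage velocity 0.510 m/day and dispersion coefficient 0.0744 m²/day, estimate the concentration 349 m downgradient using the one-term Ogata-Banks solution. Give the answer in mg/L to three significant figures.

7.63 mg/L

For a continuous step input, C/C₀ ≈ ½·erfc((x−vt)/(2√(Dt))).
vt = 0.510 × 709 = 361.59 m and 2√(Dt) = 2√(0.0744 × 709) = 14.53 m.
Argument (x−vt)/(2√(Dt)) = (349 − 361.59)/14.53 = -0.8665; ½·erfc(-0.8665) = 0.8898.
C = 8.58 × 0.8898 = 7.63 mg/L.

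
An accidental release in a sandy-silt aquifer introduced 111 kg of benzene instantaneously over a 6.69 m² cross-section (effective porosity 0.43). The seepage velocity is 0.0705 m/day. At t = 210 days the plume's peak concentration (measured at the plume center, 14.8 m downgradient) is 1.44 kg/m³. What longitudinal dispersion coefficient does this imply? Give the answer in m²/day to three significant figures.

At the plume center C_max = M/(n_e·A·√(4πDt)), so D = M²/(4πt·(n_e·A·C_max)²).
n_e·A·C_max = 0.43 × 6.69 × 1.44 = 4.142 kg/m.
D = 111²/(4π × 210 × 4.142²) = 0.272 m²/day.

0.272 m²/day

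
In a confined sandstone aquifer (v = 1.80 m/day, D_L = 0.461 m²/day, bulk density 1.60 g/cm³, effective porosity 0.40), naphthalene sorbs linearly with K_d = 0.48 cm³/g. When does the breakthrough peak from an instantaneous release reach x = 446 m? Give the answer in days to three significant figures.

Retardation factor R = 1 + ρ_b·K_d/n = 1 + 1.60 × 0.48/0.40 = 2.920.
Sorption retards both mechanisms: v_R = v/R = 0.6164 m/day, D_R = D/R = 0.1579 m²/day.
Peak time from v_R²t² + 2D_R t − x² = 0: t = (√(D_R² + v_R²x²) − D_R)/v_R².
√(D_R² + v_R²x²) = √(0.1579² + 0.6164² × 446²) = 274.9; v_R² = 0.3799.
t = (274.9 − 0.1579)/0.3799 = 723 days.

723 days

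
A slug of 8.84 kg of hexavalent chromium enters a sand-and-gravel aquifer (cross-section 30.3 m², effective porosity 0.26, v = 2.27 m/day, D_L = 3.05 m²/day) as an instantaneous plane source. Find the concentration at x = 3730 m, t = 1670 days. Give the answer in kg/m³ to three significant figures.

0.00370 kg/m³

For an instantaneous plane source, C(x,t) = M/(n_e·A·√(4πDt)) · exp(−(x−vt)²/(4Dt)), with n_e·A the pore (flow) area.
Plume center vt = 2.27 × 1670 = 3790.9 m, so the well at 3730 m is 60.9 m upgradient of the peak.
√(4πDt) = 253.0 m, giving peak height M/(n_e·A·√(4πDt)) = 8.84/(0.26 × 30.3 × 253.0) = 0.004435 kg/m³.
(x−vt)²/(4Dt) = (-60.9)²/(4 × 3.05 × 1670) = 0.1820; exp(−0.1820) = 0.8336.
C = 0.004435 × 0.8336 = 0.00370 kg/m³.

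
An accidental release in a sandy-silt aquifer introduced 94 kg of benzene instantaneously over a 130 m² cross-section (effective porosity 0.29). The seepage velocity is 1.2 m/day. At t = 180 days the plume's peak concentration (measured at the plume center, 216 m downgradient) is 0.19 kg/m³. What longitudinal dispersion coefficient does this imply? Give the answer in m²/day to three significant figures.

0.0761 m²/day

At the plume center C_max = M/(n_e·A·√(4πDt)), so D = M²/(4πt·(n_e·A·C_max)²).
n_e·A·C_max = 0.29 × 130 × 0.19 = 7.163 kg/m.
D = 94²/(4π × 180 × 7.163²) = 0.0761 m²/day.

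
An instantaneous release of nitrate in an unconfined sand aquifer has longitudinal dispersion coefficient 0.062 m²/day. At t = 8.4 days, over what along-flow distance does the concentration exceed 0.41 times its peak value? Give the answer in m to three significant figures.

The plume is Gaussian with σ = √(2Dt) = √(2 × 0.062 × 8.4) = 1.021 m.
C/C_peak = exp(−Δx²/(2σ²)) = 0.41 ⇒ Δx = σ·√(−2 ln 0.41) = 1.021 × 1.335 = 1.363 m.
Width = 2Δx = 2.73 m.

2.73 m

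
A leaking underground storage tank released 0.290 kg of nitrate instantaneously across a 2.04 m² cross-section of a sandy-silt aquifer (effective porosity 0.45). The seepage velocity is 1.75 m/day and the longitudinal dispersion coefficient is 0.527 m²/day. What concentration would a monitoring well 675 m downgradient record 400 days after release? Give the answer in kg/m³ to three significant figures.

0.00292 kg/m³

For an instantaneous plane source, C(x,t) = M/(n_e·A·√(4πDt)) · exp(−(x−vt)²/(4Dt)), with n_e·A the pore (flow) area.
Plume center vt = 1.75 × 400 = 700 m, so the well at 675 m is 25 m upgradient of the peak.
√(4πDt) = 51.47 m, giving peak height M/(n_e·A·√(4πDt)) = 0.290/(0.45 × 2.04 × 51.47) = 0.006138 kg/m³.
(x−vt)²/(4Dt) = (-25)²/(4 × 0.527 × 400) = 0.7412; exp(−0.7412) = 0.4765.
C = 0.006138 × 0.4765 = 0.00292 kg/m³.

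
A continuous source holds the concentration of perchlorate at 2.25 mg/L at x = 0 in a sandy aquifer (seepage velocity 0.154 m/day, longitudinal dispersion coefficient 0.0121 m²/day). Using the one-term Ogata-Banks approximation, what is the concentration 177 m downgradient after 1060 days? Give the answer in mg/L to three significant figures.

For a continuous step input, C/C₀ ≈ ½·erfc((x−vt)/(2√(Dt))).
vt = 0.154 × 1060 = 163.24 m and 2√(Dt) = 2√(0.0121 × 1060) = 7.163 m.
Argument (x−vt)/(2√(Dt)) = (177 − 163.24)/7.163 = 1.921; ½·erfc(1.921) = 0.003297.
C = 2.25 × 0.003297 = 0.00742 mg/L.

0.00742 mg/L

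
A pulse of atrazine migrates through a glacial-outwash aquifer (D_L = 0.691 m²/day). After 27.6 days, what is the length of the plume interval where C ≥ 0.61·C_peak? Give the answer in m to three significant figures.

The plume is Gaussian with σ = √(2Dt) = √(2 × 0.691 × 27.6) = 6.176 m.
C/C_peak = exp(−Δx²/(2σ²)) = 0.61 ⇒ Δx = σ·√(−2 ln 0.61) = 6.176 × 0.9943 = 6.141 m.
Width = 2Δx = 12.3 m.

12.3 m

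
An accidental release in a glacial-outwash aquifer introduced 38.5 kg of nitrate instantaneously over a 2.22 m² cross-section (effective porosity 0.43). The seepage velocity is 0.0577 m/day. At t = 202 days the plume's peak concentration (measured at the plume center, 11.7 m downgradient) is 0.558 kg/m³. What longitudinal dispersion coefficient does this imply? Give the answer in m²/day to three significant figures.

2.06 m²/day

At the plume center C_max = M/(n_e·A·√(4πDt)), so D = M²/(4πt·(n_e·A·C_max)²).
n_e·A·C_max = 0.43 × 2.22 × 0.558 = 0.5327 kg/m.
D = 38.5²/(4π × 202 × 0.5327²) = 2.06 m²/day.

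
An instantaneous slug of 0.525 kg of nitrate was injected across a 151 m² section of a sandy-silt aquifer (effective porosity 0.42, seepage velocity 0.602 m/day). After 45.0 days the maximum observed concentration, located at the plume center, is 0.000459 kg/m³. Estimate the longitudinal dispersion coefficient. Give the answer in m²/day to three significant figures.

0.575 m²/day

At the plume center C_max = M/(n_e·A·√(4πDt)), so D = M²/(4πt·(n_e·A·C_max)²).
n_e·A·C_max = 0.42 × 151 × 0.000459 = 0.02911 kg/m.
D = 0.525²/(4π × 45.0 × 0.02911²) = 0.575 m²/day.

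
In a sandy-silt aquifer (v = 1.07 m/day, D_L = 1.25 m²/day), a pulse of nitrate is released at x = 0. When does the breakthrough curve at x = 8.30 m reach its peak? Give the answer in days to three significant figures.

For the 1D instantaneous-source solution, setting ∂C/∂t = 0 at fixed x gives v²t² + 2Dt − x² = 0, so t = (√(D² + v²x²) − D)/v².
√(D² + v²x²) = √(1.25² + 1.07² × 8.30²) = 8.969; v² = 1.1449.
t = (8.969 − 1.25)/1.1449 = 6.74 days (vs. the pure-advection estimate x/v = 7.76 d).

6.74 days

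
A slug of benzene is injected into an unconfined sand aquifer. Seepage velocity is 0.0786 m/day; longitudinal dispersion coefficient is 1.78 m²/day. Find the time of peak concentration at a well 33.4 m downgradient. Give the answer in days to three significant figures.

225 days

For the 1D instantaneous-source solution, setting ∂C/∂t = 0 at fixed x gives v²t² + 2Dt − x² = 0, so t = (√(D² + v²x²) − D)/v².
√(D² + v²x²) = √(1.78² + 0.0786² × 33.4²) = 3.172; v² = 0.00617796.
t = (3.172 − 1.78)/0.00617796 = 225 days (vs. the pure-advection estimate x/v = 425 d).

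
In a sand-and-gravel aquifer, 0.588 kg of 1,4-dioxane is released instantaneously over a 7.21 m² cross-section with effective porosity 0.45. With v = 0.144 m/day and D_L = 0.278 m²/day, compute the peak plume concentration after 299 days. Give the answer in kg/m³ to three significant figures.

The peak of an instantaneous 1D plume sits at x = vt; there the Gaussian factor is 1 and C_max = M/(n_e·A·√(4πDt)), where n_e·A is the pore area the mass is dissolved in.
√(4πDt) = √(4π × 0.278 × 299) = 32.32 m, so C_max = 0.588/(0.45 × 7.21 × 32.32) = 0.00561 kg/m³.

0.00561 kg/m³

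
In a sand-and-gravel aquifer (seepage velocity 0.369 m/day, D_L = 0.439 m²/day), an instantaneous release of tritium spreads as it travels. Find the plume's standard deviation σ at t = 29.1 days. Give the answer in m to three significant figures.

Dispersive spreading gives a Gaussian with σ² = 2Dt; advection only shifts the center.
σ = √(2 × 0.439 × 29.1) = 5.05 m.

5.05 m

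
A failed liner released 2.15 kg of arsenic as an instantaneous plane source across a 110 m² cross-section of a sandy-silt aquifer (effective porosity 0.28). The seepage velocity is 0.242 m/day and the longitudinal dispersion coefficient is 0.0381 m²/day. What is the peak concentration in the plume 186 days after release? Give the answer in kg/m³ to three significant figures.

The peak of an instantaneous 1D plume sits at x = vt; there the Gaussian factor is 1 and C_max = M/(n_e·A·√(4πDt)), where n_e·A is the pore area the mass is dissolved in.
√(4πDt) = √(4π × 0.0381 × 186) = 9.437 m, so C_max = 2.15/(0.28 × 110 × 9.437) = 0.00740 kg/m³.

0.00740 kg/m³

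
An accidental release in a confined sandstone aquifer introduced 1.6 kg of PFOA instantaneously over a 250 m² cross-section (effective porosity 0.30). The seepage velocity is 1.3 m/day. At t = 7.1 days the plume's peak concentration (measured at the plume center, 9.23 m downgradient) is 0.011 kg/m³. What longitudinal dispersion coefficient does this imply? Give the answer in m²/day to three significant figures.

0.0422 m²/day

At the plume center C_max = M/(n_e·A·√(4πDt)), so D = M²/(4πt·(n_e·A·C_max)²).
n_e·A·C_max = 0.30 × 250 × 0.011 = 0.8250 kg/m.
D = 1.6²/(4π × 7.1 × 0.8250²) = 0.0422 m²/day.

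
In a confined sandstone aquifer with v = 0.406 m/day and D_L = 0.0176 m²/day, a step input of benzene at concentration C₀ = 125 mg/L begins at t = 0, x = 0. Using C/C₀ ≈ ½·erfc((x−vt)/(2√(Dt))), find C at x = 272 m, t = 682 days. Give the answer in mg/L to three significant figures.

105 mg/L

For a continuous step input, C/C₀ ≈ ½·erfc((x−vt)/(2√(Dt))).
vt = 0.406 × 682 = 276.892 m and 2√(Dt) = 2√(0.0176 × 682) = 6.929 m.
Argument (x−vt)/(2√(Dt)) = (272 − 276.892)/6.929 = -0.7060; ½·erfc(-0.7060) = 0.8410.
C = 125 × 0.8410 = 105 mg/L.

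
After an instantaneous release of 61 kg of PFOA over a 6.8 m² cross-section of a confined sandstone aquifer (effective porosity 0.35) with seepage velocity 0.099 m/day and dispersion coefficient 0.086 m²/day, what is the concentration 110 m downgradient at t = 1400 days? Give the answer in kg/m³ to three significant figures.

For an instantaneous plane source, C(x,t) = M/(n_e·A·√(4πDt)) · exp(−(x−vt)²/(4Dt)), with n_e·A the pore (flow) area.
Plume center vt = 0.099 × 1400 = 138.6 m, so the well at 110 m is 28.6 m upgradient of the peak.
√(4πDt) = 38.90 m, giving peak height M/(n_e·A·√(4πDt)) = 61/(0.35 × 6.8 × 38.90) = 0.6589 kg/m³.
(x−vt)²/(4Dt) = (-28.6)²/(4 × 0.086 × 1400) = 1.698; exp(−1.698) = 0.1830.
C = 0.6589 × 0.1830 = 0.121 kg/m³.

0.121 kg/m³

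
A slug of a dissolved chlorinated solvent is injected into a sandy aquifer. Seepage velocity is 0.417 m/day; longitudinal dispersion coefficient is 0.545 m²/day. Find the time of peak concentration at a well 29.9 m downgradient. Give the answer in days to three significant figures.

For the 1D instantaneous-source solution, setting ∂C/∂t = 0 at fixed x gives v²t² + 2Dt − x² = 0, so t = (√(D² + v²x²) − D)/v².
√(D² + v²x²) = √(0.545² + 0.417² × 29.9²) = 12.48; v² = 0.173889.
t = (12.48 − 0.545)/0.173889 = 68.6 days (vs. the pure-advection estimate x/v = 71.7 d).

68.6 days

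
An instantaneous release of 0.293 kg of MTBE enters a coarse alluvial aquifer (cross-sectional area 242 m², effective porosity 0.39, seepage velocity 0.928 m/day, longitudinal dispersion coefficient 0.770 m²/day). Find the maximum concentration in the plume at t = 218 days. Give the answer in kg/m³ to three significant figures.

The peak of an instantaneous 1D plume sits at x = vt; there the Gaussian factor is 1 and C_max = M/(n_e·A·√(4πDt)), where n_e·A is the pore area the mass is dissolved in.
√(4πDt) = √(4π × 0.770 × 218) = 45.93 m, so C_max = 0.293/(0.39 × 242 × 45.93) = 6.76e-05 kg/m³.

6.76e-05 kg/m³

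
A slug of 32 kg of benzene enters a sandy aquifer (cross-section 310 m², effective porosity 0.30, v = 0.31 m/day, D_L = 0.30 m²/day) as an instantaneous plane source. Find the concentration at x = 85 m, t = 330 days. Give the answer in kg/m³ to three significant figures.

0.00458 kg/m³

For an instantaneous plane source, C(x,t) = M/(n_e·A·√(4πDt)) · exp(−(x−vt)²/(4Dt)), with n_e·A the pore (flow) area.
Plume center vt = 0.31 × 330 = 102.3 m, so the well at 85 m is 17.3 m upgradient of the peak.
√(4πDt) = 35.27 m, giving peak height M/(n_e·A·√(4πDt)) = 32/(0.30 × 310 × 35.27) = 0.009756 kg/m³.
(x−vt)²/(4Dt) = (-17.3)²/(4 × 0.30 × 330) = 0.7558; exp(−0.7558) = 0.4696.
C = 0.009756 × 0.4696 = 0.00458 kg/m³.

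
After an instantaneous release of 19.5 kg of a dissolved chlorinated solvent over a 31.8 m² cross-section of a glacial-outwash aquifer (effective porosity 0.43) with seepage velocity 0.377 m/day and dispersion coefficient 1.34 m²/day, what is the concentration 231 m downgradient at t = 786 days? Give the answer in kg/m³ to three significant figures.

For an instantaneous plane source, C(x,t) = M/(n_e·A·√(4πDt)) · exp(−(x−vt)²/(4Dt)), with n_e·A the pore (flow) area.
Plume center vt = 0.377 × 786 = 296.322 m, so the well at 231 m is 65.322 m upgradient of the peak.
√(4πDt) = 115.0 m, giving peak height M/(n_e·A·√(4πDt)) = 19.5/(0.43 × 31.8 × 115.0) = 0.01240 kg/m³.
(x−vt)²/(4Dt) = (-65.322)²/(4 × 1.34 × 786) = 1.013; exp(−1.013) = 0.3631.
C = 0.01240 × 0.3631 = 0.00450 kg/m³.

0.00450 kg/m³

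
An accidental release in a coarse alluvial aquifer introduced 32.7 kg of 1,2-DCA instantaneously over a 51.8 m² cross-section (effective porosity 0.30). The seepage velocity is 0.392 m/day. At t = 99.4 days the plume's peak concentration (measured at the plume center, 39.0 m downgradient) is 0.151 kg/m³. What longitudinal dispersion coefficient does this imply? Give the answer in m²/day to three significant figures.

0.155 m²/day

At the plume center C_max = M/(n_e·A·√(4πDt)), so D = M²/(4πt·(n_e·A·C_max)²).
n_e·A·C_max = 0.30 × 51.8 × 0.151 = 2.347 kg/m.
D = 32.7²/(4π × 99.4 × 2.347²) = 0.155 m²/day.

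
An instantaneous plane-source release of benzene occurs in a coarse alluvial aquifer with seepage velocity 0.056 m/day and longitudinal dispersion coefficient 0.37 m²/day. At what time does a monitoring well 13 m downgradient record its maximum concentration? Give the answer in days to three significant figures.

For the 1D instantaneous-source solution, setting ∂C/∂t = 0 at fixed x gives v²t² + 2Dt − x² = 0, so t = (√(D² + v²x²) − D)/v².
√(D² + v²x²) = √(0.37² + 0.056² × 13²) = 0.8166; v² = 0.003136.
t = (0.8166 − 0.37)/0.003136 = 142 days (vs. the pure-advection estimate x/v = 232 d).

142 days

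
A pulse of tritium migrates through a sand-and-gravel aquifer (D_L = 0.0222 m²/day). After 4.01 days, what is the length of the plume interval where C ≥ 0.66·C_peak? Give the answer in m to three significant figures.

The plume is Gaussian with σ = √(2Dt) = √(2 × 0.0222 × 4.01) = 0.4220 m.
C/C_peak = exp(−Δx²/(2σ²)) = 0.66 ⇒ Δx = σ·√(−2 ln 0.66) = 0.4220 × 0.9116 = 0.3847 m.
Width = 2Δx = 0.769 m.

0.769 m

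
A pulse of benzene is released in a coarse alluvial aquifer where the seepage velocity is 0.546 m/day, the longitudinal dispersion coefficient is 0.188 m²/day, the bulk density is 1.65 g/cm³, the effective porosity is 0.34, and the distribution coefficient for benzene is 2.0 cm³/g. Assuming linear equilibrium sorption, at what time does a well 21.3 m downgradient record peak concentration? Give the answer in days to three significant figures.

411 days

Retardation factor R = 1 + ρ_b·K_d/n = 1 + 1.65 × 2.0/0.34 = 10.71.
Sorption retards both mechanisms: v_R = v/R = 0.05098 m/day, D_R = D/R = 0.01755 m²/day.
Peak time from v_R²t² + 2D_R t − x² = 0: t = (√(D_R² + v_R²x²) − D_R)/v_R².
√(D_R² + v_R²x²) = √(0.01755² + 0.05098² × 21.3²) = 1.086; v_R² = 0.002599.
t = (1.086 − 0.01755)/0.002599 = 411 days.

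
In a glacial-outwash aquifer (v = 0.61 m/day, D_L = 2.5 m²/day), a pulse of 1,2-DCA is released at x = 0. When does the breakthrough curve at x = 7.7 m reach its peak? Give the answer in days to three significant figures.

7.58 days

For the 1D instantaneous-source solution, setting ∂C/∂t = 0 at fixed x gives v²t² + 2Dt − x² = 0, so t = (√(D² + v²x²) − D)/v².
√(D² + v²x²) = √(2.5² + 0.61² × 7.7²) = 5.321; v² = 0.3721.
t = (5.321 − 2.5)/0.3721 = 7.58 days (vs. the pure-advection estimate x/v = 12.6 d).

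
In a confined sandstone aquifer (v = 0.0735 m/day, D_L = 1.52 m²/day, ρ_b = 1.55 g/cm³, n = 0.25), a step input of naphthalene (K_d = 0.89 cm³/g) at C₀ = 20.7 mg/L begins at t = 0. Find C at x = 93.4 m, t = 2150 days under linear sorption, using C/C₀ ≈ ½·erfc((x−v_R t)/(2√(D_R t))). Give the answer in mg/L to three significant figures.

0.300 mg/L

Retardation factor R = 1 + ρ_b·K_d/n = 1 + 1.55 × 0.89/0.25 = 6.518.
Sorption retards both mechanisms: v_R = v/R = 0.01128 m/day, D_R = D/R = 0.2332 m²/day.
v_R·t = 0.01128 × 2150 = 24.252 m; 2√(D_R t) = 44.78 m; argument = (93.4 − 24.252)/44.78 = 1.544.
C = C₀ × ½·erfc(1.544) = 20.7 × 0.01450 = 0.300 mg/L.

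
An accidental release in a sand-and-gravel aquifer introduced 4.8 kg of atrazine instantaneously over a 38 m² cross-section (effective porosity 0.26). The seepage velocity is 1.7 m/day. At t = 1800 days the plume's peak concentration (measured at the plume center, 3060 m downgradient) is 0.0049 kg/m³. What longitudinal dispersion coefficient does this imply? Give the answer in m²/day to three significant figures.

At the plume center C_max = M/(n_e·A·√(4πDt)), so D = M²/(4πt·(n_e·A·C_max)²).
n_e·A·C_max = 0.26 × 38 × 0.0049 = 0.04841 kg/m.
D = 4.8²/(4π × 1800 × 0.04841²) = 0.435 m²/day.

0.435 m²/day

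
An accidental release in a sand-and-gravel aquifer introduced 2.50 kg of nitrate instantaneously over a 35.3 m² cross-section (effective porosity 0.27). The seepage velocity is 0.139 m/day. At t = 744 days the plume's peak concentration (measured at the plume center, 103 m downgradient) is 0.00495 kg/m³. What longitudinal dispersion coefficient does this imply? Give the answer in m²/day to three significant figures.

0.300 m²/day

At the plume center C_max = M/(n_e·A·√(4πDt)), so D = M²/(4πt·(n_e·A·C_max)²).
n_e·A·C_max = 0.27 × 35.3 × 0.00495 = 0.04718 kg/m.
D = 2.50²/(4π × 744 × 0.04718²) = 0.300 m²/day.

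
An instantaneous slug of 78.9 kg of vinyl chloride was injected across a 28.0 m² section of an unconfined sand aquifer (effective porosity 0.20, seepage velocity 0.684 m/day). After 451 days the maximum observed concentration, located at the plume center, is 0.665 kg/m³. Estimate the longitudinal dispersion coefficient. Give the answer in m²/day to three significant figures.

At the plume center C_max = M/(n_e·A·√(4πDt)), so D = M²/(4πt·(n_e·A·C_max)²).
n_e·A·C_max = 0.20 × 28.0 × 0.665 = 3.724 kg/m.
D = 78.9²/(4π × 451 × 3.724²) = 0.0792 m²/day.

0.0792 m²/day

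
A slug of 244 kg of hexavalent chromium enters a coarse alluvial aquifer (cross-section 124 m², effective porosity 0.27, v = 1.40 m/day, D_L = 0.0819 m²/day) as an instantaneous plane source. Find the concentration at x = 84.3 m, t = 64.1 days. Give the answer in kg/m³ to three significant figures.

0.219 kg/m³

For an instantaneous plane source, C(x,t) = M/(n_e·A·√(4πDt)) · exp(−(x−vt)²/(4Dt)), with n_e·A the pore (flow) area.
Plume center vt = 1.40 × 64.1 = 89.74 m, so the well at 84.3 m is 5.44 m upgradient of the peak.
√(4πDt) = 8.122 m, giving peak height M/(n_e·A·√(4πDt)) = 244/(0.27 × 124 × 8.122) = 0.8973 kg/m³.
(x−vt)²/(4Dt) = (-5.44)²/(4 × 0.0819 × 64.1) = 1.409; exp(−1.409) = 0.2444.
C = 0.8973 × 0.2444 = 0.219 kg/m³.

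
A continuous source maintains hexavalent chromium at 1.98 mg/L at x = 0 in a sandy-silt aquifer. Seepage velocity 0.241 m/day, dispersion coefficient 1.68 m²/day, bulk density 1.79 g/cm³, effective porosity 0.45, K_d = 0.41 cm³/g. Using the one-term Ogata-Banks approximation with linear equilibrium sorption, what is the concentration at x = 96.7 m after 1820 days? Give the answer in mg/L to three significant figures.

1.84 mg/L

Retardation factor R = 1 + ρ_b·K_d/n = 1 + 1.79 × 0.41/0.45 = 2.631.
Sorption retards both mechanisms: v_R = v/R = 0.09160 m/day, D_R = D/R = 0.6385 m²/day.
v_R·t = 0.09160 × 1820 = 166.712 m; 2√(D_R t) = 68.18 m; argument = (96.7 − 166.712)/68.18 = -1.027.
C = C₀ × ½·erfc(-1.027) = 1.98 × 0.9268 = 1.84 mg/L.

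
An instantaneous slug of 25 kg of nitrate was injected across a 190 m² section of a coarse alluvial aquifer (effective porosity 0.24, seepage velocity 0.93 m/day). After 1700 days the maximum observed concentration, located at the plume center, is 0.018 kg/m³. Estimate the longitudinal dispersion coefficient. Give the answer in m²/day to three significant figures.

At the plume center C_max = M/(n_e·A·√(4πDt)), so D = M²/(4πt·(n_e·A·C_max)²).
n_e·A·C_max = 0.24 × 190 × 0.018 = 0.8208 kg/m.
D = 25²/(4π × 1700 × 0.8208²) = 0.0434 m²/day.

0.0434 m²/day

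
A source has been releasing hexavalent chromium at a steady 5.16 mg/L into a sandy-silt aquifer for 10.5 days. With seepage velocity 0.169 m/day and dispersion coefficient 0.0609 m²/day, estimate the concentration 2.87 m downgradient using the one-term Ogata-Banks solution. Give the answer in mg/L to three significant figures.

For a continuous step input, C/C₀ ≈ ½·erfc((x−vt)/(2√(Dt))).
vt = 0.169 × 10.5 = 1.7745 m and 2√(Dt) = 2√(0.0609 × 10.5) = 1.599 m.
Argument (x−vt)/(2√(Dt)) = (2.87 − 1.7745)/1.599 = 0.6851; ½·erfc(0.6851) = 0.1663.
C = 5.16 × 0.1663 = 0.858 mg/L.

0.858 mg/L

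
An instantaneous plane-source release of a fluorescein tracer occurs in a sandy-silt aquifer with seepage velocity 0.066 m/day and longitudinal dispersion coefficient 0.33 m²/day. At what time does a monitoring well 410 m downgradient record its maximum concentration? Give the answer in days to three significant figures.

6140 days

For the 1D instantaneous-source solution, setting ∂C/∂t = 0 at fixed x gives v²t² + 2Dt − x² = 0, so t = (√(D² + v²x²) − D)/v².
√(D² + v²x²) = √(0.33² + 0.066² × 410²) = 27.06; v² = 0.004356.
t = (27.06 − 0.33)/0.004356 = 6140 days (vs. the pure-advection estimate x/v = 6210 d).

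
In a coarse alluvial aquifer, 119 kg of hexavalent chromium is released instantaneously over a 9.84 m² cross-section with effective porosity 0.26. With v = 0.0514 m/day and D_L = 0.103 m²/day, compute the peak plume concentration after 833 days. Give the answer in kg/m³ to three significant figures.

1.42 kg/m³

The peak of an instantaneous 1D plume sits at x = vt; there the Gaussian factor is 1 and C_max = M/(n_e·A·√(4πDt)), where n_e·A is the pore area the mass is dissolved in.
√(4πDt) = √(4π × 0.103 × 833) = 32.84 m, so C_max = 119/(0.26 × 9.84 × 32.84) = 1.42 kg/m³.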